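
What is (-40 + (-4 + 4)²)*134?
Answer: -5360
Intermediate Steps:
(-40 + (-4 + 4)²)*134 = (-40 + 0²)*134 = (-40 + 0)*134 = -40*134 = -5360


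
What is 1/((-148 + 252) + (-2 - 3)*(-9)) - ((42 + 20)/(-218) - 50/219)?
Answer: 1847482/3556779 ≈ 0.51943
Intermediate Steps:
1/((-148 + 252) + (-2 - 3)*(-9)) - ((42 + 20)/(-218) - 50/219) = 1/(104 - 5*(-9)) - (62*(-1/218) - 50*1/219) = 1/(104 + 45) - (-31/109 - 50/219) = 1/149 - 1*(-12239/23871) = 1/149 + 12239/23871 = 1847482/3556779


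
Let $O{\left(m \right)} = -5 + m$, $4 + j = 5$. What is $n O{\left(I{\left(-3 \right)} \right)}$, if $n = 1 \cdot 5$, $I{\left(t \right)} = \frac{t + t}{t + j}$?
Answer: $-10$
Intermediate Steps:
$j = 1$ ($j = -4 + 5 = 1$)
$I{\left(t \right)} = \frac{2 t}{1 + t}$ ($I{\left(t \right)} = \frac{t + t}{t + 1} = \frac{2 t}{1 + t}$)
$n = 5$
$n O{\left(I{\left(-3 \right)} \right)} = 5 \left(-5 + 2 \left(-3\right) \frac{1}{1 - 3}\right) = 5 \left(-5 + 2 \left(-3\right) \frac{1}{-2}\right) = 5 \left(-5 + 2 \left(-3\right) \left(- \frac{1}{2}\right)\right) = 5 \left(-5 + 3\right) = 5 \left(-2\right) = -10$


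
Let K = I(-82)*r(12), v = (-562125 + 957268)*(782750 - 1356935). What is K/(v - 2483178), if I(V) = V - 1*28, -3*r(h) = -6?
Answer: 220/226887666633 ≈ 9.6964e-10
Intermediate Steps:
r(h) = 2 (r(h) = -⅓*(-6) = 2)
v = -226885183455 (v = 395143*(-574185) = -226885183455)
I(V) = -28 + V (I(V) = V - 28 = -28 + V)
K = -220 (K = (-28 - 82)*2 = -110*2 = -220)
K/(v - 2483178) = -220/(-226885183455 - 2483178) = -220/(-226887666633) = -220*(-1/226887666633) = 220/226887666633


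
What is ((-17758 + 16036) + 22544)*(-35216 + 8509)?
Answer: -556093154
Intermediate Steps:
((-17758 + 16036) + 22544)*(-35216 + 8509) = (-1722 + 22544)*(-26707) = 20822*(-26707) = -556093154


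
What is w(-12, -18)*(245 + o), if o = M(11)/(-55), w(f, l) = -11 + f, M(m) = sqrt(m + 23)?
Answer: -5635 + 23*sqrt(34)/55 ≈ -5632.6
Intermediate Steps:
M(m) = sqrt(23 + m)
o = -sqrt(34)/55 (o = sqrt(23 + 11)/(-55) = sqrt(34)*(-1/55) = -sqrt(34)/55 ≈ -0.10602)
w(-12, -18)*(245 + o) = (-11 - 12)*(245 - sqrt(34)/55) = -23*(245 - sqrt(34)/55) = -5635 + 23*sqrt(34)/55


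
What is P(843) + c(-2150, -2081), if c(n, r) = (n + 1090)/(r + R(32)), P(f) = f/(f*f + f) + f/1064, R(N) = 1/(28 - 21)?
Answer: 2130296177/1635062632 ≈ 1.3029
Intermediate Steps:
R(N) = ⅐ (R(N) = 1/7 = ⅐)
P(f) = f/1064 + f/(f + f²) (P(f) = f/(f² + f) + f*(1/1064) = f/(f + f²) + f/1064 = f/1064 + f/(f + f²))
c(n, r) = (1090 + n)/(⅐ + r) (c(n, r) = (n + 1090)/(r + ⅐) = (1090 + n)/(⅐ + r))
P(843) + c(-2150, -2081) = (1064 + 843 + 843²)/(1064*(1 + 843)) + 7*(1090 - 2150)/(1 + 7*(-2081)) = (1/1064)*(1064 + 843 + 710649)/844 + 7*(-1060)/(1 - 14567) = (1/1064)*(1/844)*712556 + 7*(-1060)/(-14566) = 178139/224504 + 7*(-1/14566)*(-1060) = 178139/224504 + 3710/7283 = 2130296177/1635062632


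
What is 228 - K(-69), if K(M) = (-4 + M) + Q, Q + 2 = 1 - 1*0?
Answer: 302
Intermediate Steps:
Q = -1 (Q = -2 + (1 - 1*0) = -2 + (1 + 0) = -2 + 1 = -1)
K(M) = -5 + M (K(M) = (-4 + M) - 1 = -5 + M)
228 - K(-69) = 228 - (-5 - 69) = 228 - 1*(-74) = 228 + 74 = 302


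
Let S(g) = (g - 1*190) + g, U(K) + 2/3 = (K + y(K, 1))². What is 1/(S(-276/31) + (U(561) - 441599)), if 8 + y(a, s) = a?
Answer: 93/74324533 ≈ 1.2513e-6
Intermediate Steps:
y(a, s) = -8 + a
U(K) = -⅔ + (-8 + 2*K)² (U(K) = -⅔ + (K + (-8 + K))² = -⅔ + (-8 + 2*K)²)
S(g) = -190 + 2*g (S(g) = (g - 190) + g = (-190 + g) + g = -190 + 2*g)
1/(S(-276/31) + (U(561) - 441599)) = 1/((-190 + 2*(-276/31)) + ((-⅔ + 4*(-4 + 561)²) - 441599)) = 1/((-190 + 2*(-276*1/31)) + ((-⅔ + 4*557²) - 441599)) = 1/((-190 + 2*(-276/31)) + ((-⅔ + 4*310249) - 441599)) = 1/((-190 - 552/31) + ((-⅔ + 1240996) - 441599)) = 1/(-6442/31 + (3722986/3 - 441599)) = 1/(-6442/31 + 2398189/3) = 1/(74324533/93) = 93/74324533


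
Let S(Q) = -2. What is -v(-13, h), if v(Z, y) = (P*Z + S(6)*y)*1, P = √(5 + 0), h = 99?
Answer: 198 + 13*√5 ≈ 227.07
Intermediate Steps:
P = √5 ≈ 2.2361
v(Z, y) = -2*y + Z*√5 (v(Z, y) = (√5*Z - 2*y)*1 = (Z*√5 - 2*y)*1 = (-2*y + Z*√5)*1 = -2*y + Z*√5)
-v(-13, h) = -(-2*99 - 13*√5) = -(-198 - 13*√5) = 198 + 13*√5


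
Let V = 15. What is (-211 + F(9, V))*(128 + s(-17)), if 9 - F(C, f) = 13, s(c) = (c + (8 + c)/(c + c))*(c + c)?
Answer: -149855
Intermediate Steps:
s(c) = 2*c*(c + (8 + c)/(2*c)) (s(c) = (c + (8 + c)/((2*c)))*(2*c) = (c + (8 + c)*(1/(2*c)))*(2*c) = (c + (8 + c)/(2*c))*(2*c) = 2*c*(c + (8 + c)/(2*c)))
F(C, f) = -4 (F(C, f) = 9 - 1*13 = 9 - 13 = -4)
(-211 + F(9, V))*(128 + s(-17)) = (-211 - 4)*(128 + (8 - 17 + 2*(-17)²)) = -215*(128 + (8 - 17 + 2*289)) = -215*(128 + (8 - 17 + 578)) = -215*(128 + 569) = -215*697 = -149855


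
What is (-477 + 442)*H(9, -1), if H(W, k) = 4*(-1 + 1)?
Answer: 0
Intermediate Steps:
H(W, k) = 0 (H(W, k) = 4*0 = 0)
(-477 + 442)*H(9, -1) = (-477 + 442)*0 = -35*0 = 0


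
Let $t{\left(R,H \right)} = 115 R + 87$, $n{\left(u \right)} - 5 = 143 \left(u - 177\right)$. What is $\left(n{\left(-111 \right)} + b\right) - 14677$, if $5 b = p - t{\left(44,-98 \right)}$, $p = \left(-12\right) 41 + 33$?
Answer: $- \frac{284886}{5} \approx -56977.0$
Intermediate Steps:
$n{\left(u \right)} = -25306 + 143 u$ ($n{\left(u \right)} = 5 + 143 \left(u - 177\right) = 5 + 143 \left(-177 + u\right) = 5 + \left(-25311 + 143 u\right) = -25306 + 143 u$)
$t{\left(R,H \right)} = 87 + 115 R$
$p = -459$ ($p = -492 + 33 = -459$)
$b = - \frac{5606}{5}$ ($b = \frac{-459 - \left(87 + 115 \cdot 44\right)}{5} = \frac{-459 - \left(87 + 5060\right)}{5} = \frac{-459 - 5147}{5} = \frac{1}{5} \left(-5606\right) = - \frac{5606}{5} \approx -1121.2$)
$\left(n{\left(-111 \right)} + b\right) - 14677 = \left(\left(-25306 + 143 \left(-111\right)\right) - \frac{5606}{5}\right) - 14677 = \left(\left(-25306 - 15873\right) - \frac{5606}{5}\right) - 14677 = \left(-41179 - \frac{5606}{5}\right) - 14677 = - \frac{211501}{5} - 14677 = - \frac{284886}{5}$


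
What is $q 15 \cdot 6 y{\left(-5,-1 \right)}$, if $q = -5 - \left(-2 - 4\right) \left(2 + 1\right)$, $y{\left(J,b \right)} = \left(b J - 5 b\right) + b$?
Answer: $10530$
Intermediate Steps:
$y{\left(J,b \right)} = - 4 b + J b$ ($y{\left(J,b \right)} = \left(J b - 5 b\right) + b = \left(- 5 b + J b\right) + b = - 4 b + J b$)
$q = 13$ ($q = -5 - \left(-6\right) 3 = -5 - -18 = -5 + 18 = 13$)
$q 15 \cdot 6 y{\left(-5,-1 \right)} = 13 \cdot 15 \cdot 6 \left(- (-4 - 5)\right) = 195 \cdot 6 \left(\left(-1\right) \left(-9\right)\right) = 195 \cdot 6 \cdot 9 = 195 \cdot 54 = 10530$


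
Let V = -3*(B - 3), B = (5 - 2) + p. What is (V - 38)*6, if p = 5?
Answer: -318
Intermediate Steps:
B = 8 (B = (5 - 2) + 5 = 3 + 5 = 8)
V = -15 (V = -3*(8 - 3) = -3*5 = -15)
(V - 38)*6 = (-15 - 38)*6 = -53*6 = -318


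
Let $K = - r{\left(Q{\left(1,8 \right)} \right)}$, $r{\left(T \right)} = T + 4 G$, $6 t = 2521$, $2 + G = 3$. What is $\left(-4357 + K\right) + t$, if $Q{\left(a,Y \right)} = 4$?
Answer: $- \frac{23669}{6} \approx -3944.8$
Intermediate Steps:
$G = 1$ ($G = -2 + 3 = 1$)
$t = \frac{2521}{6}$ ($t = \frac{1}{6} \cdot 2521 = \frac{2521}{6} \approx 420.17$)
$r{\left(T \right)} = 4 + T$ ($r{\left(T \right)} = T + 4 \cdot 1 = T + 4 = 4 + T$)
$K = -8$ ($K = - (4 + 4) = \left(-1\right) 8 = -8$)
$\left(-4357 + K\right) + t = \left(-4357 - 8\right) + \frac{2521}{6} = -4365 + \frac{2521}{6} = - \frac{23669}{6}$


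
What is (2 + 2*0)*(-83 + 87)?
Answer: 8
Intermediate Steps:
(2 + 2*0)*(-83 + 87) = (2 + 0)*4 = 2*4 = 8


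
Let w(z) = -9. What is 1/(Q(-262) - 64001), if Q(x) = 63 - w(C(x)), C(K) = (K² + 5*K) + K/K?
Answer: -1/63929 ≈ -1.5642e-5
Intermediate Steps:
C(K) = 1 + K² + 5*K (C(K) = (K² + 5*K) + 1 = 1 + K² + 5*K)
Q(x) = 72 (Q(x) = 63 - 1*(-9) = 63 + 9 = 72)
1/(Q(-262) - 64001) = 1/(72 - 64001) = 1/(-63929) = -1/63929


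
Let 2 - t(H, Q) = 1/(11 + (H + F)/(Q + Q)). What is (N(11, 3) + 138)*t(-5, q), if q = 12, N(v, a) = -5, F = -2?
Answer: 65170/257 ≈ 253.58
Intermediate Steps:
t(H, Q) = 2 - 1/(11 + (-2 + H)/(2*Q)) (t(H, Q) = 2 - 1/(11 + (H - 2)/(Q + Q)) = 2 - 1/(11 + (-2 + H)/((2*Q))) = 2 - 1/(11 + (-2 + H)*(1/(2*Q))) = 2 - 1/(11 + (-2 + H)/(2*Q)))
(N(11, 3) + 138)*t(-5, q) = (-5 + 138)*(2*(-2 - 5 + 21*12)/(-2 - 5 + 22*12)) = 133*(2*(-2 - 5 + 252)/(-2 - 5 + 264)) = 133*(2*245/257) = 133*(2*(1/257)*245) = 133*(490/257) = 65170/257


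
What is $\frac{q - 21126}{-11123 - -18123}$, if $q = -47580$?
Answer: $- \frac{34353}{3500} \approx -9.8151$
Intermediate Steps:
$\frac{q - 21126}{-11123 - -18123} = \frac{-47580 - 21126}{-11123 - -18123} = - \frac{68706}{-11123 + 18123} = - \frac{68706}{7000} = \left(-68706\right) \frac{1}{7000} = - \frac{34353}{3500}$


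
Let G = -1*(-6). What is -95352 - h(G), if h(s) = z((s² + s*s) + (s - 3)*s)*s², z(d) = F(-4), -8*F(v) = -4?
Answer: -95370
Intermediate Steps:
F(v) = ½ (F(v) = -⅛*(-4) = ½)
z(d) = ½
G = 6
h(s) = s²/2
-95352 - h(G) = -95352 - 6²/2 = -95352 - 36/2 = -95352 - 1*18 = -95352 - 18 = -95370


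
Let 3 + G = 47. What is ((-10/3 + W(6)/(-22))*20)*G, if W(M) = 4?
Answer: -9280/3 ≈ -3093.3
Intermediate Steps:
G = 44 (G = -3 + 47 = 44)
((-10/3 + W(6)/(-22))*20)*G = ((-10/3 + 4/(-22))*20)*44 = ((-10*1/3 + 4*(-1/22))*20)*44 = ((-10/3 - 2/11)*20)*44 = -116/33*20*44 = -2320/33*44 = -9280/3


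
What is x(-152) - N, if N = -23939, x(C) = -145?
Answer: 23794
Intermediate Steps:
x(-152) - N = -145 - 1*(-23939) = -145 + 23939 = 23794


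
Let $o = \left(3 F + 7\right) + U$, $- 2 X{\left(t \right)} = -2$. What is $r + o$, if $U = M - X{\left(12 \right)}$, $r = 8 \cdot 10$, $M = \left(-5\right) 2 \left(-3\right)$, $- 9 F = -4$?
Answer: $\frac{352}{3} \approx 117.33$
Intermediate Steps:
$F = \frac{4}{9}$ ($F = \left(- \frac{1}{9}\right) \left(-4\right) = \frac{4}{9} \approx 0.44444$)
$X{\left(t \right)} = 1$ ($X{\left(t \right)} = \left(- \frac{1}{2}\right) \left(-2\right) = 1$)
$M = 30$ ($M = \left(-10\right) \left(-3\right) = 30$)
$r = 80$
$U = 29$ ($U = 30 - 1 = 29$)
$o = \frac{112}{3}$ ($o = \left(3 \cdot \frac{4}{9} + 7\right) + 29 = \left(\frac{4}{3} + 7\right) + 29 = \frac{25}{3} + 29 = \frac{112}{3} \approx 37.333$)
$r + o = 80 + \frac{112}{3} = \frac{352}{3}$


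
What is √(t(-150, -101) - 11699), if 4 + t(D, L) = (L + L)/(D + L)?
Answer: I*√737250001/251 ≈ 108.18*I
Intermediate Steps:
t(D, L) = -4 + 2*L/(D + L) (t(D, L) = -4 + (L + L)/(D + L) = -4 + (2*L)/(D + L) = -4 + 2*L/(D + L))
√(t(-150, -101) - 11699) = √(2*(-1*(-101) - 2*(-150))/(-150 - 101) - 11699) = √(2*(101 + 300)/(-251) - 11699) = √(2*(-1/251)*401 - 11699) = √(-802/251 - 11699) = √(-2937251/251) = I*√737250001/251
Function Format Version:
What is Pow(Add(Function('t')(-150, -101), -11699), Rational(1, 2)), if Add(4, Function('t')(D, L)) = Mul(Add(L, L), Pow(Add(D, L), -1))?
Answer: Mul(Rational(1, 251), I, Pow(737250001, Rational(1, 2))) ≈ Mul(108.18, I)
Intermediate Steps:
Function('t')(D, L) = Add(-4, Mul(2, L, Pow(Add(D, L), -1))) (Function('t')(D, L) = Add(-4, Mul(Add(L, L), Pow(Add(D, L), -1))) = Add(-4, Mul(Mul(2, L), Pow(Add(D, L), -1))) = Add(-4, Mul(2, L, Pow(Add(D, L), -1))))
Pow(Add(Function('t')(-150, -101), -11699), Rational(1, 2)) = Pow(Add(Mul(2, Pow(Add(-150, -101), -1), Add(Mul(-1, -101), Mul(-2, -150))), -11699), Rational(1, 2)) = Pow(Add(Mul(2, Pow(-251, -1), Add(101, 300)), -11699), Rational(1, 2)) = Pow(Add(Mul(2, Rational(-1, 251), 401), -11699), Rational(1, 2)) = Pow(Add(Rational(-802, 251), -11699), Rational(1, 2)) = Pow(Rational(-2937251, 251), Rational(1, 2)) = Mul(Rational(1, 251), I, Pow(737250001, Rational(1, 2)))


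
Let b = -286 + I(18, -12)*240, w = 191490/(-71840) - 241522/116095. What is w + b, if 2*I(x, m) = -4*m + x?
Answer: 6362999951117/834026480 ≈ 7629.3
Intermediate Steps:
w = -3958197203/834026480 (w = 191490*(-1/71840) - 241522*1/116095 = -19149/7184 - 241522/116095 = -3958197203/834026480 ≈ -4.7459)
I(x, m) = x/2 - 2*m (I(x, m) = (-4*m + x)/2 = (x - 4*m)/2 = x/2 - 2*m)
b = 7634 (b = -286 + ((1/2)*18 - 2*(-12))*240 = -286 + (9 + 24)*240 = -286 + 33*240 = -286 + 7920 = 7634)
w + b = -3958197203/834026480 + 7634 = 6362999951117/834026480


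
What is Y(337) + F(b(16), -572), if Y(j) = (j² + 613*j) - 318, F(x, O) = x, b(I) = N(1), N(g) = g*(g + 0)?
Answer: 319833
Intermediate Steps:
N(g) = g² (N(g) = g*g = g²)
b(I) = 1 (b(I) = 1² = 1)
Y(j) = -318 + j² + 613*j
Y(337) + F(b(16), -572) = (-318 + 337² + 613*337) + 1 = (-318 + 113569 + 206581) + 1 = 319832 + 1 = 319833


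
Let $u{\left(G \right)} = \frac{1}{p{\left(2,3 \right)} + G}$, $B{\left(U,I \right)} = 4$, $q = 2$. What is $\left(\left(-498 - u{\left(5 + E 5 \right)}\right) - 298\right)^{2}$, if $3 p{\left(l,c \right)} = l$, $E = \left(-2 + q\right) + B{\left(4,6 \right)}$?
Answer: $\frac{3757077025}{5929} \approx 6.3368 \cdot 10^{5}$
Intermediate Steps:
$E = 4$ ($E = \left(-2 + 2\right) + 4 = 0 + 4 = 4$)
$p{\left(l,c \right)} = \frac{l}{3}$
$u{\left(G \right)} = \frac{1}{\frac{2}{3} + G}$ ($u{\left(G \right)} = \frac{1}{\frac{1}{3} \cdot 2 + G} = \frac{1}{\frac{2}{3} + G}$)
$\left(\left(-498 - u{\left(5 + E 5 \right)}\right) - 298\right)^{2} = \left(\left(-498 - \frac{3}{2 + 3 \left(5 + 4 \cdot 5\right)}\right) - 298\right)^{2} = \left(\left(-498 - \frac{3}{2 + 3 \left(5 + 20\right)}\right) - 298\right)^{2} = \left(\left(-498 - \frac{3}{2 + 3 \cdot 25}\right) - 298\right)^{2} = \left(\left(-498 - \frac{3}{2 + 75}\right) - 298\right)^{2} = \left(\left(-498 - \frac{3}{77}\right) - 298\right)^{2} = \left(- \frac{38349}{77} - 298\right)^{2} = \left(- \frac{61295}{77}\right)^{2} = \frac{3757077025}{5929}$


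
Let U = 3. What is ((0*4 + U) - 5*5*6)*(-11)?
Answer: 1617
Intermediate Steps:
((0*4 + U) - 5*5*6)*(-11) = ((0*4 + 3) - 5*5*6)*(-11) = ((0 + 3) - 25*6)*(-11) = (3 - 150)*(-11) = -147*(-11) = 1617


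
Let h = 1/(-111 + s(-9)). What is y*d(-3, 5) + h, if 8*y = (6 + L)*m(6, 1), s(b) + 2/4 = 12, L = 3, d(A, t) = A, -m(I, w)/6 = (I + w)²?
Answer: 789823/796 ≈ 992.24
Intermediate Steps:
m(I, w) = -6*(I + w)²
s(b) = 23/2 (s(b) = -½ + 12 = 23/2)
h = -2/199 (h = 1/(-111 + 23/2) = 1/(-199/2) = -2/199 ≈ -0.010050)
y = -1323/4 (y = ((6 + 3)*(-6*(6 + 1)²))/8 = (9*(-6*7²))/8 = (9*(-6*49))/8 = (9*(-294))/8 = (⅛)*(-2646) = -1323/4 ≈ -330.75)
y*d(-3, 5) + h = -1323/4*(-3) - 2/199 = 3969/4 - 2/199 = 789823/796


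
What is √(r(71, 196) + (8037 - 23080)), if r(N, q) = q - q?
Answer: 7*I*√307 ≈ 122.65*I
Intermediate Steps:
r(N, q) = 0
√(r(71, 196) + (8037 - 23080)) = √(0 + (8037 - 23080)) = √(0 - 15043) = √(-15043) = 7*I*√307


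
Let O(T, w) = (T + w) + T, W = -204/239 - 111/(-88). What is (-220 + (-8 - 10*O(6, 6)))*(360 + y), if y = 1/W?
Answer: -422790272/2859 ≈ -1.4788e+5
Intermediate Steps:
W = 8577/21032 (W = -204*1/239 - 111*(-1/88) = -204/239 + 111/88 = 8577/21032 ≈ 0.40781)
O(T, w) = w + 2*T
y = 21032/8577 (y = 1/(8577/21032) = 21032/8577 ≈ 2.4521)
(-220 + (-8 - 10*O(6, 6)))*(360 + y) = (-220 + (-8 - 10*(6 + 2*6)))*(360 + 21032/8577) = (-220 + (-8 - 10*(6 + 12)))*(3108752/8577) = (-220 + (-8 - 10*18))*(3108752/8577) = (-220 + (-8 - 180))*(3108752/8577) = (-220 - 188)*(3108752/8577) = -408*3108752/8577 = -422790272/2859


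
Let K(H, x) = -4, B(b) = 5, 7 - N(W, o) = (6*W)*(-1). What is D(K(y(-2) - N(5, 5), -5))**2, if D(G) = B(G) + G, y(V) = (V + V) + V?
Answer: 1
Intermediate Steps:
y(V) = 3*V (y(V) = 2*V + V = 3*V)
N(W, o) = 7 + 6*W (N(W, o) = 7 - 6*W*(-1) = 7 - (-6)*W = 7 + 6*W)
D(G) = 5 + G
D(K(y(-2) - N(5, 5), -5))**2 = (5 - 4)**2 = 1**2 = 1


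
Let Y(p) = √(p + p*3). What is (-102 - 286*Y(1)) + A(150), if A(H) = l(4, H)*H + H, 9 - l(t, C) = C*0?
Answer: 826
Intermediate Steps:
l(t, C) = 9 (l(t, C) = 9 - C*0 = 9 - 1*0 = 9 + 0 = 9)
Y(p) = 2*√p (Y(p) = √(p + 3*p) = √(4*p) = 2*√p)
A(H) = 10*H (A(H) = 9*H + H = 10*H)
(-102 - 286*Y(1)) + A(150) = (-102 - 572*√1) + 10*150 = (-102 - 572) + 1500 = -674 + 1500 = 826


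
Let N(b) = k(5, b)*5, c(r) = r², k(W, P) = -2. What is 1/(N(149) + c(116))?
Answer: 1/13446 ≈ 7.4372e-5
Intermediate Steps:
N(b) = -10 (N(b) = -2*5 = -10)
1/(N(149) + c(116)) = 1/(-10 + 116²) = 1/(-10 + 13456) = 1/13446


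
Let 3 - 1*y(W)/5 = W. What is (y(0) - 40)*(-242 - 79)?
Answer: 8025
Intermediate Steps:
y(W) = 15 - 5*W
(y(0) - 40)*(-242 - 79) = ((15 - 5*0) - 40)*(-242 - 79) = ((15 + 0) - 40)*(-321) = (15 - 40)*(-321) = -25*(-321) = 8025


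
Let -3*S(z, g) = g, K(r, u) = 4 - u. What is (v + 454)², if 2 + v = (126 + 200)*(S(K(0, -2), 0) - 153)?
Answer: 2442929476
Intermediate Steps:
S(z, g) = -g/3
v = -49880 (v = -2 + (126 + 200)*(-⅓*0 - 153) = -2 + 326*(0 - 153) = -2 + 326*(-153) = -2 - 49878 = -49880)
(v + 454)² = (-49880 + 454)² = (-49426)² = 2442929476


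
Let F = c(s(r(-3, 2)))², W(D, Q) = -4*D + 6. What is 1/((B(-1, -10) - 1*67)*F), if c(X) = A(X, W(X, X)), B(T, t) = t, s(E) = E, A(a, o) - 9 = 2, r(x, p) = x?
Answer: -1/9317 ≈ -0.00010733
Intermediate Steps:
W(D, Q) = 6 - 4*D
A(a, o) = 11 (A(a, o) = 9 + 2 = 11)
c(X) = 11
F = 121 (F = 11² = 121)
1/((B(-1, -10) - 1*67)*F) = 1/((-10 - 1*67)*121) = 1/((-10 - 67)*121) = 1/(-77*121) = 1/(-9317) = -1/9317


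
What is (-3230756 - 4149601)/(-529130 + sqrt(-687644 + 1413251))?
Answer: 3905168299410/279977831293 + 22141071*sqrt(80623)/279977831293 ≈ 13.971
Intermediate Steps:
(-3230756 - 4149601)/(-529130 + sqrt(-687644 + 1413251)) = -7380357/(-529130 + sqrt(725607)) = -7380357/(-529130 + 3*sqrt(80623))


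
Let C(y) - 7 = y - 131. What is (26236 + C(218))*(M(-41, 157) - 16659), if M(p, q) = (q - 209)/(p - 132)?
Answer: -75881875150/173 ≈ -4.3862e+8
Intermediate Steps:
M(p, q) = (-209 + q)/(-132 + p)
C(y) = -124 + y (C(y) = 7 + (y - 131) = 7 + (-131 + y) = -124 + y)
(26236 + C(218))*(M(-41, 157) - 16659) = (26236 + (-124 + 218))*((-209 + 157)/(-132 - 41) - 16659) = (26236 + 94)*(-52/(-173) - 16659) = 26330*(-1/173*(-52) - 16659) = 26330*(52/173 - 16659) = 26330*(-2881955/173) = -75881875150/173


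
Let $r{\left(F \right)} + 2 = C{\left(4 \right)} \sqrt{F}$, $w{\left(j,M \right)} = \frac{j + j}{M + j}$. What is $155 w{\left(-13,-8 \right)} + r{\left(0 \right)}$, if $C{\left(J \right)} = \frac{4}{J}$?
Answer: $\frac{3988}{21} \approx 189.9$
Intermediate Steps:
$w{\left(j,M \right)} = \frac{2 j}{M + j}$
$r{\left(F \right)} = -2 + \sqrt{F}$ ($r{\left(F \right)} = -2 + \frac{4}{4} \sqrt{F} = -2 + 4 \cdot \frac{1}{4} \sqrt{F} = -2 + 1 \sqrt{F} = -2 + \sqrt{F}$)
$155 w{\left(-13,-8 \right)} + r{\left(0 \right)} = 155 \cdot 2 \left(-13\right) \frac{1}{-8 - 13} - \left(2 - \sqrt{0}\right) = 155 \cdot 2 \left(-13\right) \frac{1}{-21} + \left(-2 + 0\right) = 155 \cdot 2 \left(-13\right) \left(- \frac{1}{21}\right) - 2 = 155 \cdot \frac{26}{21} - 2 = \frac{4030}{21} - 2 = \frac{3988}{21}$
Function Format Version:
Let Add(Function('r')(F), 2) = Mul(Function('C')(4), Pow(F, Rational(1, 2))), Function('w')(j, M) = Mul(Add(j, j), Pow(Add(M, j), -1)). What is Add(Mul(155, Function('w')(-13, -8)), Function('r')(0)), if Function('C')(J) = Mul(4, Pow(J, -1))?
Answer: Rational(3988, 21) ≈ 189.90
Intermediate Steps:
Function('w')(j, M) = Mul(2, j, Pow(Add(M, j), -1)) (Function('w')(j, M) = Mul(Mul(2, j), Pow(Add(M, j), -1)) = Mul(2, j, Pow(Add(M, j), -1)))
Function('r')(F) = Add(-2, Pow(F, Rational(1, 2))) (Function('r')(F) = Add(-2, Mul(Mul(4, Pow(4, -1)), Pow(F, Rational(1, 2)))) = Add(-2, Mul(Mul(4, Rational(1, 4)), Pow(F, Rational(1, 2)))) = Add(-2, Mul(1, Pow(F, Rational(1, 2)))) = Add(-2, Pow(F, Rational(1, 2))))
Add(Mul(155, Function('w')(-13, -8)), Function('r')(0)) = Add(Mul(155, Mul(2, -13, Pow(Add(-8, -13), -1))), Add(-2, Pow(0, Rational(1, 2)))) = Add(Mul(155, Mul(2, -13, Pow(-21, -1))), Add(-2, 0)) = Add(Mul(155, Mul(2, -13, Rational(-1, 21))), -2) = Add(Mul(155, Rational(26, 21)), -2) = Add(Rational(4030, 21), -2) = Rational(3988, 21)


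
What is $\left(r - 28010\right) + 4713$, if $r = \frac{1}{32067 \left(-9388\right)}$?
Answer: $- \frac{7013445271813}{301044996} \approx -23297.0$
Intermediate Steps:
$r = - \frac{1}{301044996}$ ($r = \frac{1}{32067} \left(- \frac{1}{9388}\right) = - \frac{1}{301044996} \approx -3.3218 \cdot 10^{-9}$)
$\left(r - 28010\right) + 4713 = \left(- \frac{1}{301044996} - 28010\right) + 4713 = - \frac{8432270337961}{301044996} + 4713 = - \frac{7013445271813}{301044996}$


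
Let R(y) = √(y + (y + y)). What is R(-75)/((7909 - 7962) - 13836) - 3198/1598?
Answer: -1599/799 - 15*I/13889 ≈ -2.0013 - 0.00108*I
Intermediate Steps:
R(y) = √3*√y (R(y) = √(y + 2*y) = √(3*y) = √3*√y)
R(-75)/((7909 - 7962) - 13836) - 3198/1598 = (√3*√(-75))/((7909 - 7962) - 13836) - 3198/1598 = (√3*(5*I*√3))/(-53 - 13836) - 3198*1/1598 = (15*I)/(-13889) - 1599/799 = (15*I)*(-1/13889) - 1599/799 = -15*I/13889 - 1599/799 = -1599/799 - 15*I/13889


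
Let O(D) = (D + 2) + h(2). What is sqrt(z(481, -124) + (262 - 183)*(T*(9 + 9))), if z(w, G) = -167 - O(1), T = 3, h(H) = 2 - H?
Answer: 64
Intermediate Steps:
O(D) = 2 + D (O(D) = (D + 2) + (2 - 1*2) = (2 + D) + (2 - 2) = (2 + D) + 0 = 2 + D)
z(w, G) = -170 (z(w, G) = -167 - (2 + 1) = -167 - 1*3 = -167 - 3 = -170)
sqrt(z(481, -124) + (262 - 183)*(T*(9 + 9))) = sqrt(-170 + (262 - 183)*(3*(9 + 9))) = sqrt(-170 + 79*(3*18)) = sqrt(-170 + 79*54) = sqrt(-170 + 4266) = sqrt(4096) = 64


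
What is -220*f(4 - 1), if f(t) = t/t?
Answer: -220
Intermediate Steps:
f(t) = 1
-220*f(4 - 1) = -220*1 = -220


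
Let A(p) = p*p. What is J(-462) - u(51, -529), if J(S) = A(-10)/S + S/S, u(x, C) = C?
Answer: 122380/231 ≈ 529.78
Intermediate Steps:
A(p) = p²
J(S) = 1 + 100/S (J(S) = (-10)²/S + S/S = 100/S + 1 = 1 + 100/S)
J(-462) - u(51, -529) = (100 - 462)/(-462) - 1*(-529) = -1/462*(-362) + 529 = 181/231 + 529 = 122380/231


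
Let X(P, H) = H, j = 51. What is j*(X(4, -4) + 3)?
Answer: -51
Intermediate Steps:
j*(X(4, -4) + 3) = 51*(-4 + 3) = 51*(-1) = -51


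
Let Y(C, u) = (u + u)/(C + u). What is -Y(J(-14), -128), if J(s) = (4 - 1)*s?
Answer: -128/85 ≈ -1.5059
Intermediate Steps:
J(s) = 3*s
Y(C, u) = 2*u/(C + u) (Y(C, u) = (2*u)/(C + u) = 2*u/(C + u))
-Y(J(-14), -128) = -2*(-128)/(3*(-14) - 128) = -2*(-128)/(-42 - 128) = -2*(-128)/(-170) = -2*(-128)*(-1)/170 = -1*128/85 = -128/85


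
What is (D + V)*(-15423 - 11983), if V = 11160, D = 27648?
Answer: -1063572048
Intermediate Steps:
(D + V)*(-15423 - 11983) = (27648 + 11160)*(-15423 - 11983) = 38808*(-27406) = -1063572048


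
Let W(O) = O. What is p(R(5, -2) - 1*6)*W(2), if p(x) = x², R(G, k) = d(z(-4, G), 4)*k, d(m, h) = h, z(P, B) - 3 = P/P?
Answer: 392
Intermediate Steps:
z(P, B) = 4 (z(P, B) = 3 + P/P = 3 + 1 = 4)
R(G, k) = 4*k
p(R(5, -2) - 1*6)*W(2) = (4*(-2) - 1*6)²*2 = (-8 - 6)²*2 = (-14)²*2 = 196*2 = 392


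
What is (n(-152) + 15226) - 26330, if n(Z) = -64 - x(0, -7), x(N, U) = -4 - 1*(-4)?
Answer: -11168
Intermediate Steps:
x(N, U) = 0 (x(N, U) = -4 + 4 = 0)
n(Z) = -64 (n(Z) = -64 - 1*0 = -64 + 0 = -64)
(n(-152) + 15226) - 26330 = (-64 + 15226) - 26330 = 15162 - 26330 = -11168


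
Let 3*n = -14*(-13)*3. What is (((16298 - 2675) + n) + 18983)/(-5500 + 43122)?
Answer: 16394/18811 ≈ 0.87151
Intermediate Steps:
n = 182 (n = (-14*(-13)*3)/3 = (182*3)/3 = (1/3)*546 = 182)
(((16298 - 2675) + n) + 18983)/(-5500 + 43122) = (((16298 - 2675) + 182) + 18983)/(-5500 + 43122) = ((13623 + 182) + 18983)/37622 = (13805 + 18983)*(1/37622) = 32788*(1/37622) = 16394/18811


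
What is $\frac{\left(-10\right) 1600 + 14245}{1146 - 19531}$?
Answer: $\frac{351}{3677} \approx 0.095458$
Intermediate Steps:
$\frac{\left(-10\right) 1600 + 14245}{1146 - 19531} = \frac{-16000 + 14245}{-18385} = \left(-1755\right) \left(- \frac{1}{18385}\right) = \frac{351}{3677}$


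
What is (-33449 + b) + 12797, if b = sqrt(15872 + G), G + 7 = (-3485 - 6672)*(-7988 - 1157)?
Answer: -20652 + sqrt(92901630) ≈ -11013.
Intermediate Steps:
G = 92885758 (G = -7 + (-3485 - 6672)*(-7988 - 1157) = -7 - 10157*(-9145) = -7 + 92885765 = 92885758)
b = sqrt(92901630) (b = sqrt(15872 + 92885758) = sqrt(92901630) ≈ 9638.5)
(-33449 + b) + 12797 = (-33449 + sqrt(92901630)) + 12797 = -20652 + sqrt(92901630)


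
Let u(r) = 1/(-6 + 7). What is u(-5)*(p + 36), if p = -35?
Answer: 1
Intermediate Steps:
u(r) = 1 (u(r) = 1/1 = 1)
u(-5)*(p + 36) = 1*(-35 + 36) = 1*1 = 1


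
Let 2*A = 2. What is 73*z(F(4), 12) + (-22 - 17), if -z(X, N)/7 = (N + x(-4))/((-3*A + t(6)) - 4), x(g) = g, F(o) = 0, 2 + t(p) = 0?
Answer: 3737/9 ≈ 415.22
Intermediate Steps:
A = 1 (A = (½)*2 = 1)
t(p) = -2 (t(p) = -2 + 0 = -2)
z(X, N) = -28/9 + 7*N/9 (z(X, N) = -7*(N - 4)/((-3*1 - 2) - 4) = -7*(-4 + N)/((-3 - 2) - 4) = -7*(-4 + N)/(-5 - 4) = -7*(-4 + N)/(-9) = -7*(-4 + N)*(-1)/9 = -7*(4/9 - N/9) = -28/9 + 7*N/9)
73*z(F(4), 12) + (-22 - 17) = 73*(-28/9 + (7/9)*12) + (-22 - 17) = 73*(-28/9 + 28/3) - 39 = 73*(56/9) - 39 = 4088/9 - 39 = 3737/9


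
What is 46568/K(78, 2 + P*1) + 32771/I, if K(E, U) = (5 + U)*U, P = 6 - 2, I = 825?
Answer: 204957/275 ≈ 745.30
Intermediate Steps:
P = 4
K(E, U) = U*(5 + U)
46568/K(78, 2 + P*1) + 32771/I = 46568/(((2 + 4*1)*(5 + (2 + 4*1)))) + 32771/825 = 46568/(((2 + 4)*(5 + (2 + 4)))) + 32771*(1/825) = 46568/((6*(5 + 6))) + 32771/825 = 46568/((6*11)) + 32771/825 = 46568/66 + 32771/825 = 46568*(1/66) + 32771/825 = 23284/33 + 32771/825 = 204957/275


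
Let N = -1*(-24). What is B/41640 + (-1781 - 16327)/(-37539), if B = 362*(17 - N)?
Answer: 36605183/86840220 ≈ 0.42152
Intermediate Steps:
N = 24
B = -2534 (B = 362*(17 - 1*24) = 362*(17 - 24) = 362*(-7) = -2534)
B/41640 + (-1781 - 16327)/(-37539) = -2534/41640 + (-1781 - 16327)/(-37539) = -2534*1/41640 - 18108*(-1/37539) = -1267/20820 + 2012/4171 = 36605183/86840220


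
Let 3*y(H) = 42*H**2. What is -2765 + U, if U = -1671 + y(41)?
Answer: 19098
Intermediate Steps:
y(H) = 14*H**2 (y(H) = (42*H**2)/3 = 14*H**2)
U = 21863 (U = -1671 + 14*41**2 = -1671 + 14*1681 = -1671 + 23534 = 21863)
-2765 + U = -2765 + 21863 = 19098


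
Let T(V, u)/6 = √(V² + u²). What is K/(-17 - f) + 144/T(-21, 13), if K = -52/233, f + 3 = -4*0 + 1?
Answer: 52/3495 + 12*√610/305 ≈ 0.98661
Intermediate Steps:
f = -2 (f = -3 + (-4*0 + 1) = -3 + (0 + 1) = -3 + 1 = -2)
K = -52/233 (K = -52*1/233 = -52/233 ≈ -0.22318)
T(V, u) = 6*√(V² + u²)
K/(-17 - f) + 144/T(-21, 13) = -52/(233*(-17 - 1*(-2))) + 144/((6*√((-21)² + 13²))) = -52/(233*(-17 + 2)) + 144/((6*√(441 + 169))) = -52/233/(-15) + 144/((6*√610)) = -52/233*(-1/15) + 144*(√610/3660) = 52/3495 + 12*√610/305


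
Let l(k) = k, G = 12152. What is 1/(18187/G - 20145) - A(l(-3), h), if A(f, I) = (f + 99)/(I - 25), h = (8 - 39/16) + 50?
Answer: -125331313512/39899768039 ≈ -3.1412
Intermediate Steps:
h = 889/16 (h = (8 - 39*1/16) + 50 = (8 - 39/16) + 50 = 89/16 + 50 = 889/16 ≈ 55.563)
A(f, I) = (99 + f)/(-25 + I)
1/(18187/G - 20145) - A(l(-3), h) = 1/(18187/12152 - 20145) - (99 - 3)/(-25 + 889/16) = 1/(18187*(1/12152) - 20145) - 96/489/16 = 1/(18187/12152 - 20145) - 16*96/489 = 1/(-244783853/12152) - 1*512/163 = -12152/244783853 - 512/163 = -125331313512/39899768039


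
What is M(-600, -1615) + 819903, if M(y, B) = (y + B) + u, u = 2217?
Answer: 819905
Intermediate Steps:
M(y, B) = 2217 + B + y (M(y, B) = (y + B) + 2217 = (B + y) + 2217 = 2217 + B + y)
M(-600, -1615) + 819903 = (2217 - 1615 - 600) + 819903 = 2 + 819903 = 819905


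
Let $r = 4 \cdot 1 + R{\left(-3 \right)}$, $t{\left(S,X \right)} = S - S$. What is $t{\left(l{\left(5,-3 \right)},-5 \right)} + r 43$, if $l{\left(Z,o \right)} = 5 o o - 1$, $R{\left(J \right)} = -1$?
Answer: $129$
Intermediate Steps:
$l{\left(Z,o \right)} = -1 + 5 o^{2}$ ($l{\left(Z,o \right)} = 5 o^{2} - 1 = -1 + 5 o^{2}$)
$t{\left(S,X \right)} = 0$
$r = 3$ ($r = 4 \cdot 1 - 1 = 4 - 1 = 3$)
$t{\left(l{\left(5,-3 \right)},-5 \right)} + r 43 = 0 + 3 \cdot 43 = 0 + 129 = 129$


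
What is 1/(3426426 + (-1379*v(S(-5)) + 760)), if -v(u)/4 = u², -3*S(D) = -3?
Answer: 1/3432702 ≈ 2.9132e-7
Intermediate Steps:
S(D) = 1 (S(D) = -⅓*(-3) = 1)
v(u) = -4*u²
1/(3426426 + (-1379*v(S(-5)) + 760)) = 1/(3426426 + (-(-5516)*1² + 760)) = 1/(3426426 + (-(-5516) + 760)) = 1/(3426426 + (-1379*(-4) + 760)) = 1/(3426426 + (5516 + 760)) = 1/(3426426 + 6276) = 1/3432702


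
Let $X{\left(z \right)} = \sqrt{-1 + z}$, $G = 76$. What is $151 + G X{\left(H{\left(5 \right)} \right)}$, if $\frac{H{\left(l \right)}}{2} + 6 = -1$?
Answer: $151 + 76 i \sqrt{15} \approx 151.0 + 294.35 i$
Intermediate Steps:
$H{\left(l \right)} = -14$ ($H{\left(l \right)} = -12 + 2 \left(-1\right) = -12 - 2 = -14$)
$151 + G X{\left(H{\left(5 \right)} \right)} = 151 + 76 \sqrt{-1 - 14} = 151 + 76 \sqrt{-15} = 151 + 76 i \sqrt{15}$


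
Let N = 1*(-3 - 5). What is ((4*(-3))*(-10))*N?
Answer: -960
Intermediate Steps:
N = -8 (N = 1*(-8) = -8)
((4*(-3))*(-10))*N = ((4*(-3))*(-10))*(-8) = -12*(-10)*(-8) = 120*(-8) = -960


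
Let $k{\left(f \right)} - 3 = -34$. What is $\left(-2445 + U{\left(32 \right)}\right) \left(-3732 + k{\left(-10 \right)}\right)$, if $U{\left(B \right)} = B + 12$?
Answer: $9034963$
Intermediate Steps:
$k{\left(f \right)} = -31$ ($k{\left(f \right)} = 3 - 34 = -31$)
$U{\left(B \right)} = 12 + B$
$\left(-2445 + U{\left(32 \right)}\right) \left(-3732 + k{\left(-10 \right)}\right) = \left(-2445 + \left(12 + 32\right)\right) \left(-3732 - 31\right) = \left(-2445 + 44\right) \left(-3763\right) = \left(-2401\right) \left(-3763\right) = 9034963$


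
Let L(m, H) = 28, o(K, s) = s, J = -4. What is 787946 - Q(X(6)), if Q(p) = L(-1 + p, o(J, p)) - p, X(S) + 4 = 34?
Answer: 787948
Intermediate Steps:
X(S) = 30 (X(S) = -4 + 34 = 30)
Q(p) = 28 - p
787946 - Q(X(6)) = 787946 - (28 - 1*30) = 787946 - (28 - 30) = 787946 - 1*(-2) = 787946 + 2 = 787948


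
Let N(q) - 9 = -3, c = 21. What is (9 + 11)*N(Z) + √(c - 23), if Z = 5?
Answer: 120 + I*√2 ≈ 120.0 + 1.4142*I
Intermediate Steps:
N(q) = 6 (N(q) = 9 - 3 = 6)
(9 + 11)*N(Z) + √(c - 23) = (9 + 11)*6 + √(21 - 23) = 20*6 + √(-2) = 120 + I*√2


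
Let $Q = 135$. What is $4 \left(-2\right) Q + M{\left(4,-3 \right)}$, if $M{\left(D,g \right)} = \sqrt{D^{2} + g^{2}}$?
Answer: $-1075$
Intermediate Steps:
$4 \left(-2\right) Q + M{\left(4,-3 \right)} = 4 \left(-2\right) 135 + \sqrt{4^{2} + \left(-3\right)^{2}} = \left(-8\right) 135 + \sqrt{16 + 9} = -1080 + \sqrt{25} = -1080 + 5 = -1075$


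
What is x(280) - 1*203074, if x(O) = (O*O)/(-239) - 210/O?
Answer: -194453061/956 ≈ -2.0340e+5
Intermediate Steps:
x(O) = -210/O - O²/239 (x(O) = O²*(-1/239) - 210/O = -O²/239 - 210/O = -210/O - O²/239)
x(280) - 1*203074 = (1/239)*(-50190 - 1*280³)/280 - 1*203074 = (1/239)*(1/280)*(-50190 - 1*21952000) - 203074 = (1/239)*(1/280)*(-50190 - 21952000) - 203074 = (1/239)*(1/280)*(-22002190) - 203074 = -314317/956 - 203074 = -194453061/956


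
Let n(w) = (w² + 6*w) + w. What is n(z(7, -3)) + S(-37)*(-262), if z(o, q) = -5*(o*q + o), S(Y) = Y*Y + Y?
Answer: -343594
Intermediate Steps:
S(Y) = Y + Y² (S(Y) = Y² + Y = Y + Y²)
z(o, q) = -5*o - 5*o*q (z(o, q) = -5*(o + o*q) = -5*o - 5*o*q)
n(w) = w² + 7*w
n(z(7, -3)) + S(-37)*(-262) = (-5*7*(1 - 3))*(7 - 5*7*(1 - 3)) - 37*(1 - 37)*(-262) = (-5*7*(-2))*(7 - 5*7*(-2)) - 37*(-36)*(-262) = 70*(7 + 70) + 1332*(-262) = 70*77 - 348984 = 5390 - 348984 = -343594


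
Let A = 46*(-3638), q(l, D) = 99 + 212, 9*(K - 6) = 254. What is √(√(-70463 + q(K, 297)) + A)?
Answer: √(-167348 + 2*I*√17538) ≈ 0.324 + 409.08*I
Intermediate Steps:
K = 308/9 (K = 6 + (⅑)*254 = 6 + 254/9 = 308/9 ≈ 34.222)
q(l, D) = 311
A = -167348
√(√(-70463 + q(K, 297)) + A) = √(√(-70463 + 311) - 167348) = √(√(-70152) - 167348) = √(2*I*√17538 - 167348) = √(-167348 + 2*I*√17538)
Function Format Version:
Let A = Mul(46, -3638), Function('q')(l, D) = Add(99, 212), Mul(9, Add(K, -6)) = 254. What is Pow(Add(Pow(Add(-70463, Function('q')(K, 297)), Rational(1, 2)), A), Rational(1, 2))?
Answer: Pow(Add(-167348, Mul(2, I, Pow(17538, Rational(1, 2)))), Rational(1, 2)) ≈ Add(0.324, Mul(409.08, I))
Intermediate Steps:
K = Rational(308, 9) (K = Add(6, Mul(Rational(1, 9), 254)) = Add(6, Rational(254, 9)) = Rational(308, 9) ≈ 34.222)
Function('q')(l, D) = 311
A = -167348
Pow(Add(Pow(Add(-70463, Function('q')(K, 297)), Rational(1, 2)), A), Rational(1, 2)) = Pow(Add(Pow(Add(-70463, 311), Rational(1, 2)), -167348), Rational(1, 2)) = Pow(Add(Pow(-70152, Rational(1, 2)), -167348), Rational(1, 2)) = Pow(Add(Mul(2, I, Pow(17538, Rational(1, 2))), -167348), Rational(1, 2)) = Pow(Add(-167348, Mul(2, I, Pow(17538, Rational(1, 2)))), Rational(1, 2))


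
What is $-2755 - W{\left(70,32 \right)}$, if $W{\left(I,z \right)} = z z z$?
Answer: $-35523$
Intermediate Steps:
$W{\left(I,z \right)} = z^{3}$ ($W{\left(I,z \right)} = z z^{2} = z^{3}$)
$-2755 - W{\left(70,32 \right)} = -2755 - 32^{3} = -2755 - 32768 = -35523$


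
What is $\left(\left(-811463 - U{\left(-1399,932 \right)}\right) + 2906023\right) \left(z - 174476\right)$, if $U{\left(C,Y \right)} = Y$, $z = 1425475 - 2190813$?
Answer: $-1967620905192$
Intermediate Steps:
$z = -765338$
$\left(\left(-811463 - U{\left(-1399,932 \right)}\right) + 2906023\right) \left(z - 174476\right) = \left(\left(-811463 - 932\right) + 2906023\right) \left(-765338 - 174476\right) = \left(\left(-811463 - 932\right) + 2906023\right) \left(-939814\right) = \left(-812395 + 2906023\right) \left(-939814\right) = 2093628 \left(-939814\right) = -1967620905192$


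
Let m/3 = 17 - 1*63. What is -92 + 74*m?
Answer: -10304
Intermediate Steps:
m = -138 (m = 3*(17 - 1*63) = 3*(17 - 63) = 3*(-46) = -138)
-92 + 74*m = -92 + 74*(-138) = -92 - 10212 = -10304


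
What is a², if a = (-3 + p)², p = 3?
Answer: 0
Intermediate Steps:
a = 0 (a = (-3 + 3)² = 0² = 0)
a² = 0² = 0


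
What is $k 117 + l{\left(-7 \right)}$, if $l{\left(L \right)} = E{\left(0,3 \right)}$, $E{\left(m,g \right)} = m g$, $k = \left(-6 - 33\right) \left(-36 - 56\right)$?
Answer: $419796$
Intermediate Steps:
$k = 3588$ ($k = \left(-39\right) \left(-92\right) = 3588$)
$E{\left(m,g \right)} = g m$
$l{\left(L \right)} = 0$ ($l{\left(L \right)} = 3 \cdot 0 = 0$)
$k 117 + l{\left(-7 \right)} = 3588 \cdot 117 + 0 = 419796 + 0 = 419796$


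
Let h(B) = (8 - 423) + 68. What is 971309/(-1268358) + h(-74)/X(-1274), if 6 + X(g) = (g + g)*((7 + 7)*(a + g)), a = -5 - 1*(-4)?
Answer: -3681442997381/4807266439521 ≈ -0.76581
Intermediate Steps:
a = -1 (a = -5 + 4 = -1)
X(g) = -6 + 2*g*(-14 + 14*g) (X(g) = -6 + (g + g)*((7 + 7)*(-1 + g)) = -6 + (2*g)*(14*(-1 + g)) = -6 + (2*g)*(-14 + 14*g) = -6 + 2*g*(-14 + 14*g))
h(B) = -347 (h(B) = -415 + 68 = -347)
971309/(-1268358) + h(-74)/X(-1274) = 971309/(-1268358) - 347/(-6 - 28*(-1274) + 28*(-1274)**2) = 971309*(-1/1268358) - 347/(-6 + 35672 + 28*1623076) = -971309/1268358 - 347/(-6 + 35672 + 45446128) = -971309/1268358 - 347/45481794 = -3681442997381/4807266439521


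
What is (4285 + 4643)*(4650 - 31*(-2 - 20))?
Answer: 47604096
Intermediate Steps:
(4285 + 4643)*(4650 - 31*(-2 - 20)) = 8928*(4650 - 31*(-22)) = 8928*(4650 + 682) = 8928*5332 = 47604096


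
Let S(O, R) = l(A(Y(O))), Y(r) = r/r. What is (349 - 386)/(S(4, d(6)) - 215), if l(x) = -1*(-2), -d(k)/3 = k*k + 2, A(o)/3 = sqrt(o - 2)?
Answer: 37/213 ≈ 0.17371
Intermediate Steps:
Y(r) = 1
A(o) = 3*sqrt(-2 + o) (A(o) = 3*sqrt(o - 2) = 3*sqrt(-2 + o))
d(k) = -6 - 3*k**2 (d(k) = -3*(k*k + 2) = -3*(k**2 + 2) = -3*(2 + k**2) = -6 - 3*k**2)
l(x) = 2
S(O, R) = 2
(349 - 386)/(S(4, d(6)) - 215) = (349 - 386)/(2 - 215) = -37/(-213) = -37*(-1/213) = 37/213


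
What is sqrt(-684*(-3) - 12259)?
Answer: I*sqrt(10207) ≈ 101.03*I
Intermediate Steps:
sqrt(-684*(-3) - 12259) = sqrt(2052 - 12259) = sqrt(-10207) = I*sqrt(10207)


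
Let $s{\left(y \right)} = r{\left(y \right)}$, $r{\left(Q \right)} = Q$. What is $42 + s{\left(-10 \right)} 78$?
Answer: $-738$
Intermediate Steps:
$s{\left(y \right)} = y$
$42 + s{\left(-10 \right)} 78 = 42 - 780 = -738$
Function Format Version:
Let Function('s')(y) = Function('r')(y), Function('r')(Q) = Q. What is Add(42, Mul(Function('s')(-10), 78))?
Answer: -738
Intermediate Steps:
Function('s')(y) = y
Add(42, Mul(Function('s')(-10), 78)) = Add(42, Mul(-10, 78)) = Add(42, -780) = -738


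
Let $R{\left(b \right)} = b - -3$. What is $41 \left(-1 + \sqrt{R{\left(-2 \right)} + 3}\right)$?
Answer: $41$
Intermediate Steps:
$R{\left(b \right)} = 3 + b$ ($R{\left(b \right)} = b + 3 = 3 + b$)
$41 \left(-1 + \sqrt{R{\left(-2 \right)} + 3}\right) = 41 \left(-1 + \sqrt{\left(3 - 2\right) + 3}\right) = 41 \left(-1 + \sqrt{1 + 3}\right) = 41 \left(-1 + \sqrt{4}\right) = 41 \left(-1 + 2\right) = 41 \cdot 1 = 41$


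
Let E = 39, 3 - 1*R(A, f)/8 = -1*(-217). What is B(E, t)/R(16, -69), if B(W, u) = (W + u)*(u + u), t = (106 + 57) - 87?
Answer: -2185/214 ≈ -10.210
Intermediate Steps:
R(A, f) = -1712 (R(A, f) = 24 - (-8)*(-217) = 24 - 8*217 = 24 - 1736 = -1712)
t = 76 (t = 163 - 87 = 76)
B(W, u) = 2*u*(W + u) (B(W, u) = (W + u)*(2*u) = 2*u*(W + u))
B(E, t)/R(16, -69) = (2*76*(39 + 76))/(-1712) = (2*76*115)*(-1/1712) = 17480*(-1/1712) = -2185/214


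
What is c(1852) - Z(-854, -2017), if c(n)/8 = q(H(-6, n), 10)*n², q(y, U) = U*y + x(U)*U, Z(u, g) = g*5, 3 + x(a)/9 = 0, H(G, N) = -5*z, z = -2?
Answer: -4664659355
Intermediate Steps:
H(G, N) = 10 (H(G, N) = -5*(-2) = 10)
x(a) = -27 (x(a) = -27 + 9*0 = -27 + 0 = -27)
Z(u, g) = 5*g
q(y, U) = -27*U + U*y (q(y, U) = U*y - 27*U = -27*U + U*y)
c(n) = -1360*n² (c(n) = 8*((10*(-27 + 10))*n²) = 8*((10*(-17))*n²) = 8*(-170*n²) = -1360*n²)
c(1852) - Z(-854, -2017) = -1360*1852² - 5*(-2017) = -1360*3429904 - 1*(-10085) = -4664669440 + 10085 = -4664659355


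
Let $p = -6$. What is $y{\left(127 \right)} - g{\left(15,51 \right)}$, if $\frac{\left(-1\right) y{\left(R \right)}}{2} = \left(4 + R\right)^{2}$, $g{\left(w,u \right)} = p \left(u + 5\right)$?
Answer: $-33986$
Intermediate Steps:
$g{\left(w,u \right)} = -30 - 6 u$ ($g{\left(w,u \right)} = - 6 \left(u + 5\right) = - 6 \left(5 + u\right) = -30 - 6 u$)
$y{\left(R \right)} = - 2 \left(4 + R\right)^{2}$
$y{\left(127 \right)} - g{\left(15,51 \right)} = - 2 \left(4 + 127\right)^{2} - \left(-30 - 306\right) = - 2 \cdot 131^{2} - \left(-30 - 306\right) = \left(-2\right) 17161 - -336 = -34322 + 336 = -33986$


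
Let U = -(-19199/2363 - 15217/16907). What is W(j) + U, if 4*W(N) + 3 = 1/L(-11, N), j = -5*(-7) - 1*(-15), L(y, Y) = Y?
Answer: 66158317891/7990248200 ≈ 8.2799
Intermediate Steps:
U = 360555264/39951241 (U = -(-19199*1/2363 - 15217*1/16907) = -(-19199/2363 - 15217/16907) = -1*(-360555264/39951241) = 360555264/39951241 ≈ 9.0249)
j = 50 (j = 35 + 15 = 50)
W(N) = -¾ + 1/(4*N)
W(j) + U = (¼)*(1 - 3*50)/50 + 360555264/39951241 = (¼)*(1/50)*(1 - 150) + 360555264/39951241 = (¼)*(1/50)*(-149) + 360555264/39951241 = -149/200 + 360555264/39951241 = 66158317891/7990248200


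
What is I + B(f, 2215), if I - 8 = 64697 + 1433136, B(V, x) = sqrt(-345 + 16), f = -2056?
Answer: 1497841 + I*sqrt(329) ≈ 1.4978e+6 + 18.138*I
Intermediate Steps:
B(V, x) = I*sqrt(329) (B(V, x) = sqrt(-329) = I*sqrt(329))
I = 1497841 (I = 8 + (64697 + 1433136) = 8 + 1497833 = 1497841)
I + B(f, 2215) = 1497841 + I*sqrt(329)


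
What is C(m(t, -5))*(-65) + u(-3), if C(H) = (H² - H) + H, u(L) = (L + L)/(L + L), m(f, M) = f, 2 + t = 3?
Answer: -64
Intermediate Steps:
t = 1 (t = -2 + 3 = 1)
u(L) = 1 (u(L) = (2*L)/((2*L)) = (2*L)*(1/(2*L)) = 1)
C(H) = H²
C(m(t, -5))*(-65) + u(-3) = 1²*(-65) + 1 = 1*(-65) + 1 = -65 + 1 = -64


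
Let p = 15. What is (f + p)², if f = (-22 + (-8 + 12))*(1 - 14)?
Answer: 62001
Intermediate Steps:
f = 234 (f = (-22 + 4)*(-13) = -18*(-13) = 234)
(f + p)² = (234 + 15)² = 249² = 62001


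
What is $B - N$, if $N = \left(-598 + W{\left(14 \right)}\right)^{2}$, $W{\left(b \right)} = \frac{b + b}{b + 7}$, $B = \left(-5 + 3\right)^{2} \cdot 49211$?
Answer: $- \frac{1432504}{9} \approx -1.5917 \cdot 10^{5}$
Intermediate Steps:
$B = 196844$ ($B = \left(-2\right)^{2} \cdot 49211 = 4 \cdot 49211 = 196844$)
$W{\left(b \right)} = \frac{2 b}{7 + b}$
$N = \frac{3204100}{9}$ ($N = \left(-598 + 2 \cdot 14 \frac{1}{7 + 14}\right)^{2} = \left(-598 + 2 \cdot 14 \cdot \frac{1}{21}\right)^{2} = \left(-598 + \frac{4}{3}\right)^{2} = \left(- \frac{1790}{3}\right)^{2} = \frac{3204100}{9} \approx 3.5601 \cdot 10^{5}$)
$B - N = 196844 - \frac{3204100}{9} = - \frac{1432504}{9}$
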